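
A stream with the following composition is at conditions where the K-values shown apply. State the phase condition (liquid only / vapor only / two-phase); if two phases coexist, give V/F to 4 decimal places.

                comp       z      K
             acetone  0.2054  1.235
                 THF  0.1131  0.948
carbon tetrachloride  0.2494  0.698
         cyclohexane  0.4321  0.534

liquid only

ΣzᵢKᵢ = 0.7657; Σzᵢ/Kᵢ = 1.4521.
Since ΣzᵢKᵢ < 1 the mixture is below its bubble point — single liquid phase.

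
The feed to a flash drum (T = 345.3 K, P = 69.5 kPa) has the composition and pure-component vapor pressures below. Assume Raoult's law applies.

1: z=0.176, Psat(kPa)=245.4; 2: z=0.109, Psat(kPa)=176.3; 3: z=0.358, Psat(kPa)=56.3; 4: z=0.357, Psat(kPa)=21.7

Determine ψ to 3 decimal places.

Raoult's law: Kᵢ = Pᵢˢᵃᵗ/P = Pᵢˢᵃᵗ/69.5.
  K_1 = 245.4/69.5 = 3.53094, K_2 = 176.3/69.5 = 2.53669, K_3 = 56.3/69.5 = 0.81007, K_4 = 21.7/69.5 = 0.31223
Rachford–Rice: g(ψ) = Σ zᵢ(Kᵢ−1)/(1+ψ(Kᵢ−1)) = 0.
Check two-phase: ΣzᵢKᵢ = 1.299 > 1 and Σzᵢ/Kᵢ = 1.678 > 1, so g(0) = 0.299 > 0 and g(1) = -0.678 < 0.
Iterate (Newton) starting at ψ = 0.51:
  ψ = 0.510: g = -0.1651, g' = -0.712 → ψ = 0.278
  ψ = 0.278: g = 0.0033, g' = -0.787 → ψ = 0.282
Converged at ψ = 0.282.

ψ = 0.282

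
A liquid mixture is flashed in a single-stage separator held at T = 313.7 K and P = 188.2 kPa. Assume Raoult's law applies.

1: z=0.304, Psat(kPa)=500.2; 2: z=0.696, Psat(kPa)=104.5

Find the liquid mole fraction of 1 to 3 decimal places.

Raoult's law: Kᵢ = Pᵢˢᵃᵗ/P = Pᵢˢᵃᵗ/188.2.
  K_1 = 500.2/188.2 = 2.65781, K_2 = 104.5/188.2 = 0.55526
Material balance + equilibrium reduce to Σ zᵢ(Kᵢ−1)/(1+ψ(Kᵢ−1)) = 0.
Feasibility: ΣzᵢKᵢ = 1.194, Σzᵢ/Kᵢ = 1.368 — both > 1, two phases present.
Binary case is linear: z₁(K₁−1)(1+ψ(K₂−1)) + z₂(K₂−1)(1+ψ(K₁−1)) = 0
⇒ ψ = [z₁(K₁−1)+z₂(K₂−1)] / [−(K₁−1)(K₂−1)] = 0.1944/0.7373 = 0.264
Compositions from xᵢ = zᵢ/(1+ψ(Kᵢ−1)), yᵢ = Kᵢxᵢ:
  1: x = 0.212, y = 0.562
  2: x = 0.788, y = 0.438

x_1 = 0.212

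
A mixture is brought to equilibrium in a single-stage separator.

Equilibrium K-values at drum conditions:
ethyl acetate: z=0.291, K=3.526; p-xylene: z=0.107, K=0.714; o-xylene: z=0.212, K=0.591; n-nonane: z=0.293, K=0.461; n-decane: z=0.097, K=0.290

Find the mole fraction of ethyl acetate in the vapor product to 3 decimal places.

Newton–Raphson from ψ = 0.65:
  ψ = 0.650: g = -0.2485, g' = -0.715 → ψ = 0.303
  ψ = 0.303: g = 0.0077, g' = -0.854 → ψ = 0.312
Converged at ψ = 0.312.
Compositions from xᵢ = zᵢ/(1+ψ(Kᵢ−1)), yᵢ = Kᵢxᵢ:
  ethyl acetate: x = 0.163, y = 0.574
  p-xylene: x = 0.117, y = 0.084
  o-xylene: x = 0.243, y = 0.144
  n-nonane: x = 0.352, y = 0.162
  n-decane: x = 0.125, y = 0.036

y_ethyl acetate = 0.574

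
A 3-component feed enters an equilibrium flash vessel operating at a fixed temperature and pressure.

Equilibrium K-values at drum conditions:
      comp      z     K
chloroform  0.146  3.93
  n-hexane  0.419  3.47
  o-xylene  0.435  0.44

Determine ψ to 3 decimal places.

ψ = 0.840

Let ψ = V/F and solve Σ zᵢ(Kᵢ−1)/(1+ψ(Kᵢ−1)) = 0.
g(0) = ΣzᵢKᵢ − 1 = 1.219 and g(1) = 1 − Σzᵢ/Kᵢ = -0.147, so a root lies in (0, 1).
Newton iteration, ψ⁰ = 0.5:
  ψ = 0.500: g = 0.2983, g' = -0.981 → ψ = 0.804
  ψ = 0.804: g = 0.0310, g' = -0.849 → ψ = 0.840
Converged at ψ = 0.840.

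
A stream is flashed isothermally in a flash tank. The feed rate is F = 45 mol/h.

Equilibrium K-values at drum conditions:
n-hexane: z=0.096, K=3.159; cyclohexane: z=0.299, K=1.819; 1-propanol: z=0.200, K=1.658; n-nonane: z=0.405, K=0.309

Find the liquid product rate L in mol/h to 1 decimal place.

Material balance + equilibrium reduce to Σ zᵢ(Kᵢ−1)/(1+V/F(Kᵢ−1)) = 0.
Feasibility: ΣzᵢKᵢ = 1.304, Σzᵢ/Kᵢ = 1.626 — both > 1, two phases present.
Newton–Raphson from V/F = 0.5:
  V/F = 0.500: g = -0.0552, g' = -0.705 → V/F = 0.422
  V/F = 0.422: g = -0.0014, g' = -0.672 → V/F = 0.420
Converged at V/F = 0.420.
Then V = V/F·F = 0.4196·45 = 18.9 mol/h and L = F − V = 26.1 mol/h.

L = 26.1 mol/h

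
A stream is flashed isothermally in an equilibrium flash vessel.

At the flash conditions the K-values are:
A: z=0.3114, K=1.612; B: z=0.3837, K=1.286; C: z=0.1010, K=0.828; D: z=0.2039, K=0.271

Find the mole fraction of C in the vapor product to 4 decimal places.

Material balance + equilibrium reduce to Σ zᵢ(Kᵢ−1)/(1+ψ(Kᵢ−1)) = 0.
Check two-phase: ΣzᵢKᵢ = 1.1343 > 1 and Σzᵢ/Kᵢ = 1.3659 > 1, so g(0) = 0.1343 > 0 and g(1) = -0.3659 < 0.
Newton–Raphson from ψ = 0.58:
  ψ = 0.5800: g = -0.04205, g' = -0.4156 → ψ = 0.4788
  ψ = 0.4788: g = -0.00337, g' = -0.3533 → ψ = 0.4693
  ψ = 0.4693: g = -0.00002, g' = -0.3487 → ψ = 0.4692
Converged at ψ = 0.4692.
Compositions from xᵢ = zᵢ/(1+ψ(Kᵢ−1)), yᵢ = Kᵢxᵢ:
  A: x = 0.2419, y = 0.3900
  B: x = 0.3383, y = 0.4351
  C: x = 0.1099, y = 0.0910
  D: x = 0.3099, y = 0.0840

y_C = 0.0910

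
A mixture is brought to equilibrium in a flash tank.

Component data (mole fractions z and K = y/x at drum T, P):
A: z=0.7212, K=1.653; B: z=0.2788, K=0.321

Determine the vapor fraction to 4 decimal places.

Newton–Raphson from ψ = 0.34:
  ψ = 0.3400: g = 0.13926, g' = -0.4232 → ψ = 0.6690
  ψ = 0.6690: g = -0.01914, g' = -0.5806 → ψ = 0.6361
  ψ = 0.6361: g = -0.00049, g' = -0.5518 → ψ = 0.6352
Converged at ψ = 0.6352.

ψ = 0.6352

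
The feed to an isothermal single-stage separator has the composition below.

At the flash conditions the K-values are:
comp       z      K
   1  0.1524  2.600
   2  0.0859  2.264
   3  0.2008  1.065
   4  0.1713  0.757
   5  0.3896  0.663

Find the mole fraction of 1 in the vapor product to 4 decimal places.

y_1 = 0.2129

Material balance + equilibrium reduce to Σ zᵢ(Kᵢ−1)/(1+V/F(Kᵢ−1)) = 0.
Check two-phase: ΣzᵢKᵢ = 1.1925 > 1 and Σzᵢ/Kᵢ = 1.0990 > 1, so g(0) = 0.1925 > 0 and g(1) = -0.0990 < 0.
Iterate (Newton) starting at V/F = 0.4:
  V/F = 0.4000: g = 0.03566, g' = -0.2779 → V/F = 0.5283
  V/F = 0.5283: g = 0.00237, g' = -0.2435 → V/F = 0.5380
  V/F = 0.5380: g = 0.00001, g' = -0.2415 → V/F = 0.5381
Converged at V/F = 0.5381.
Compositions from xᵢ = zᵢ/(1+V/F(Kᵢ−1)), yᵢ = Kᵢxᵢ:
  1: x = 0.0819, y = 0.2129
  2: x = 0.0511, y = 0.1158
  3: x = 0.1940, y = 0.2066
  4: x = 0.1971, y = 0.1492
  5: x = 0.4759, y = 0.3155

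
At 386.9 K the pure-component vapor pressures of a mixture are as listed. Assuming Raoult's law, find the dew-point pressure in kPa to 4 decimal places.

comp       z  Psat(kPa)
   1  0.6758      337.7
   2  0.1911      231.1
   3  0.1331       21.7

At the dew point ψ → 1, so Σzᵢ/Kᵢ = 1 with Kᵢ = Pᵢˢᵃᵗ/P ⇒ 1/P = Σzᵢ/Pᵢˢᵃᵗ.
1/P = 0.6758/337.7 + 0.1911/231.1 + 0.1331/21.7 = 0.0089617 ⇒ P = 111.5855 kPa

Pdew = 111.5855 kPa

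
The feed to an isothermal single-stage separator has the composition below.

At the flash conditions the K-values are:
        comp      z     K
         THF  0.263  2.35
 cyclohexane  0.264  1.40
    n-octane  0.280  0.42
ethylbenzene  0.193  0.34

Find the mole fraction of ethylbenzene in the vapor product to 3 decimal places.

Rachford–Rice: g(β) = Σ zᵢ(Kᵢ−1)/(1+β(Kᵢ−1)) = 0.
Feasibility: ΣzᵢKᵢ = 1.171, Σzᵢ/Kᵢ = 1.535 — both > 1, two phases present.
Iterate (Newton) starting at β = 0.5:
  β = 0.500: g = -0.1189, g' = -0.574 → β = 0.293
  β = 0.293: g = -0.0046, g' = -0.546 → β = 0.285
Converged at β = 0.285.
Compositions from xᵢ = zᵢ/(1+β(Kᵢ−1)), yᵢ = Kᵢxᵢ:
  THF: x = 0.190, y = 0.447
  cyclohexane: x = 0.237, y = 0.332
  n-octane: x = 0.335, y = 0.141
  ethylbenzene: x = 0.238, y = 0.081

y_ethylbenzene = 0.081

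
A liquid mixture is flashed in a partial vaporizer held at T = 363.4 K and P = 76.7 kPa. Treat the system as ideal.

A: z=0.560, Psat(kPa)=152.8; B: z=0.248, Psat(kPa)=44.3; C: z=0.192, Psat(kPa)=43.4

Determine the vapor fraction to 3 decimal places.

ψ = 0.866

Raoult's law: Kᵢ = Pᵢˢᵃᵗ/P = Pᵢˢᵃᵗ/76.7.
  K_A = 152.8/76.7 = 1.99218, K_B = 44.3/76.7 = 0.57757, K_C = 43.4/76.7 = 0.56584
Rachford–Rice: g(ψ) = Σ zᵢ(Kᵢ−1)/(1+ψ(Kᵢ−1)) = 0.
Check two-phase: ΣzᵢKᵢ = 1.367 > 1 and Σzᵢ/Kᵢ = 1.050 > 1, so g(0) = 0.367 > 0 and g(1) = -0.050 < 0.
Iterate (Newton) starting at ψ = 0.5:
  ψ = 0.500: g = 0.1321, g' = -0.376 → ψ = 0.851
  ψ = 0.851: g = 0.0055, g' = -0.361 → ψ = 0.866
Converged at ψ = 0.866.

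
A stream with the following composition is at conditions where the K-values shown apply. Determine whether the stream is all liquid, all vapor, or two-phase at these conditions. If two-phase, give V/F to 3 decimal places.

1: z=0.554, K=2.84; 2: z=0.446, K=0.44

two-phase, V/F = 0.747

ΣzᵢKᵢ = 1.770; Σzᵢ/Kᵢ = 1.209.
Both exceed 1, so a two-phase solution exists.
Binary case is linear: z₁(K₁−1)(1+ψ(K₂−1)) + z₂(K₂−1)(1+ψ(K₁−1)) = 0
⇒ ψ = [z₁(K₁−1)+z₂(K₂−1)] / [−(K₁−1)(K₂−1)] = 0.7696/1.0304 = 0.747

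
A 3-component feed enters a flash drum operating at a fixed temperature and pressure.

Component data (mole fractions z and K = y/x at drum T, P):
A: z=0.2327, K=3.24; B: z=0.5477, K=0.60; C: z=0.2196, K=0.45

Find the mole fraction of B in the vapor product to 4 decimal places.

Newton–Raphson from ψ = 0.5:
  ψ = 0.5000: g = -0.19457, g' = -0.5231 → ψ = 0.1280
  ψ = 0.1280: g = 0.04424, g' = -0.8793 → ψ = 0.1783
  ψ = 0.1783: g = 0.00263, g' = -0.7794 → ψ = 0.1817
Converged at ψ = 0.1817.
Compositions from xᵢ = zᵢ/(1+ψ(Kᵢ−1)), yᵢ = Kᵢxᵢ:
  A: x = 0.1654, y = 0.5358
  B: x = 0.5906, y = 0.3544
  C: x = 0.2440, y = 0.1098

y_B = 0.3544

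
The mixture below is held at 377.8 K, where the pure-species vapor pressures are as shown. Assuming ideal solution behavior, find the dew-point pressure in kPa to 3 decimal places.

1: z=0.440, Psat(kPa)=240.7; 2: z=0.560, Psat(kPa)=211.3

At the dew point ψ → 1, so Σzᵢ/Kᵢ = 1 with Kᵢ = Pᵢˢᵃᵗ/P ⇒ 1/P = Σzᵢ/Pᵢˢᵃᵗ.
1/P = 0.440/240.7 + 0.560/211.3 = 0.004478 ⇒ P = 223.301 kPa

Pdew = 223.301 kPa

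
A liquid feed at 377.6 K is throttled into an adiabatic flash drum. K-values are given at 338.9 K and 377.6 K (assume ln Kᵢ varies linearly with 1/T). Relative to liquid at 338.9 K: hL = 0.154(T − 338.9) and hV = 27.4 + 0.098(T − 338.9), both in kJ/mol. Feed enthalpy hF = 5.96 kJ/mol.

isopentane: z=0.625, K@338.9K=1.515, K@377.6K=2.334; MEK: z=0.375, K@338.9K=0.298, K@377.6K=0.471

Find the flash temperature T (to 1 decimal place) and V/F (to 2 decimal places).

T = 340.5 K, V/F = 0.21

Adiabatic flash: solve Rachford–Rice at each trial T, then check hF = ψ·hV(T) + (1−ψ)·hL(T).
  T = 338.9 K: K = (1.515, 0.298), RR gives ψ = 0.162, H_out = 4.443 kJ/mol
  T = 377.6 K: K = (2.334, 0.471), RR gives ψ = 0.900, H_out = 28.679 kJ/mol
  T = 358.2 K: K = (1.901, 0.379), RR gives ψ = 0.591, H_out = 18.516 kJ/mol
  T = 348.5 K: K = (1.702, 0.337), RR gives ψ = 0.408, H_out = 12.444 kJ/mol
  T = 343.7 K: K = (1.607, 0.317), RR gives ψ = 0.297, H_out = 8.809 kJ/mol
  T = 341.3 K: K = (1.561, 0.308), RR gives ψ = 0.234, H_out = 6.739 kJ/mol
Linear interpolation between T = 338.9 (H_out = 4.443) and T = 341.3 (H_out = 6.739) on hF = 5.96 gives T ≈ 340.5 K, at which ψ = 0.21.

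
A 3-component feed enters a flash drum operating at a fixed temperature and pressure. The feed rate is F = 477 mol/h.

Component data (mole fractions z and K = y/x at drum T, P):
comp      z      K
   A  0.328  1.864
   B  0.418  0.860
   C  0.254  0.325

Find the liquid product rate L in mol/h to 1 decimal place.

L = 405.0 mol/h

Newton–Raphson from ψ = 0.5:
  ψ = 0.500: g = -0.1238, g' = -0.393 → ψ = 0.185
  ψ = 0.185: g = -0.0115, g' = -0.342 → ψ = 0.151
Converged at ψ = 0.151.
Then V = ψ·F = 0.1510·477 = 72.0 mol/h and L = F − V = 405.0 mol/h.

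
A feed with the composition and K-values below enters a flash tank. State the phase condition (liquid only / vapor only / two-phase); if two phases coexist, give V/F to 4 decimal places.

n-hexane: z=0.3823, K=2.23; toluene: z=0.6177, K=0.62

ΣzᵢKᵢ = 1.2355; Σzᵢ/Kᵢ = 1.1677.
Both exceed 1, so a two-phase solution exists.
Material balance + equilibrium reduce to Σ zᵢ(Kᵢ−1)/(1+ψ(Kᵢ−1)) = 0.
Binary case is linear: z₁(K₁−1)(1+ψ(K₂−1)) + z₂(K₂−1)(1+ψ(K₁−1)) = 0
⇒ ψ = [z₁(K₁−1)+z₂(K₂−1)] / [−(K₁−1)(K₂−1)] = 0.23550/0.46740 = 0.5039

two-phase, V/F = 0.5039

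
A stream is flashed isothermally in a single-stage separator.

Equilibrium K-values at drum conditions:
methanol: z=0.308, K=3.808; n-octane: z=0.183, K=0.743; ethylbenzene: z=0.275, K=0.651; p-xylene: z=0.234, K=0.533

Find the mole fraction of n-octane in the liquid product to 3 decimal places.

x_n-octane = 0.216

Newton iteration, V/F⁰ = 0.45:
  V/F = 0.450: g = 0.0767, g' = -0.618 → V/F = 0.574
  V/F = 0.574: g = 0.0066, g' = -0.520 → V/F = 0.587
Converged at V/F = 0.587.
Compositions from xᵢ = zᵢ/(1+V/F(Kᵢ−1)), yᵢ = Kᵢxᵢ:
  methanol: x = 0.116, y = 0.443
  n-octane: x = 0.216, y = 0.160
  ethylbenzene: x = 0.346, y = 0.225
  p-xylene: x = 0.322, y = 0.172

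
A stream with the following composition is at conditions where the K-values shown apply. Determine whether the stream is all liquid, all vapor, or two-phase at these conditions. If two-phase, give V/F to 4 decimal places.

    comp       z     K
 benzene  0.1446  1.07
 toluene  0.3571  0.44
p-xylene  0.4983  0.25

ΣzᵢKᵢ = 0.4364; Σzᵢ/Kᵢ = 2.9399.
Since ΣzᵢKᵢ < 1 the mixture is below its bubble point — single liquid phase.

all liquid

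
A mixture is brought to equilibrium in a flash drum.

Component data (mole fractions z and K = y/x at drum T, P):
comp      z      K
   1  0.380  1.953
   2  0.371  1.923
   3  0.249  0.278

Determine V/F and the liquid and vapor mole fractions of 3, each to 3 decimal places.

Material balance + equilibrium reduce to Σ zᵢ(Kᵢ−1)/(1+V/F(Kᵢ−1)) = 0.
Feasibility: ΣzᵢKᵢ = 1.525, Σzᵢ/Kᵢ = 1.283 — both > 1, two phases present.
Newton–Raphson from V/F = 0.5:
  V/F = 0.500: g = 0.1982, g' = -0.624 → V/F = 0.818
  V/F = 0.818: g = -0.0401, g' = -0.985 → V/F = 0.777
  V/F = 0.777: g = -0.0019, g' = -0.894 → V/F = 0.775
Converged at V/F = 0.775.
Compositions from xᵢ = zᵢ/(1+V/F(Kᵢ−1)), yᵢ = Kᵢxᵢ:
  1: x = 0.219, y = 0.427
  2: x = 0.216, y = 0.416
  3: x = 0.565, y = 0.157

V/F = 0.775, x_3 = 0.565, y_3 = 0.157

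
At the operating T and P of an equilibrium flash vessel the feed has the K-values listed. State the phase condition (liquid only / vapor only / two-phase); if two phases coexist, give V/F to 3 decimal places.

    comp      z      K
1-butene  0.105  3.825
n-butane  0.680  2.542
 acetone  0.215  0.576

ΣzᵢKᵢ = 2.254; Σzᵢ/Kᵢ = 0.668.
Since Σzᵢ/Kᵢ < 1 the mixture is above its dew point — single vapor phase.

vapor only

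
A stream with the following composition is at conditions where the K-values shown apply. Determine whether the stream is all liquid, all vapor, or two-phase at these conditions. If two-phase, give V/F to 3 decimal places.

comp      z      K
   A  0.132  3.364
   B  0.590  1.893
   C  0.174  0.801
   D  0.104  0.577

ΣzᵢKᵢ = 1.760; Σzᵢ/Kᵢ = 0.748.
Since Σzᵢ/Kᵢ < 1 the mixture is above its dew point — single vapor phase.

all vapor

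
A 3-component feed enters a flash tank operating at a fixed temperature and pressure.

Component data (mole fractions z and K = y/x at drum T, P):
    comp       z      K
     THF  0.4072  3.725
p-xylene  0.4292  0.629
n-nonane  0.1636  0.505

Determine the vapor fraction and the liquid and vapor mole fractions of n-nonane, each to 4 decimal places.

ψ = 0.7782, x_n-nonane = 0.2661, y_n-nonane = 0.1344

Material balance + equilibrium reduce to Σ zᵢ(Kᵢ−1)/(1+ψ(Kᵢ−1)) = 0.
Feasibility: ΣzᵢKᵢ = 1.8694, Σzᵢ/Kᵢ = 1.1156 — both > 1, two phases present.
Newton iteration, ψ⁰ = 0.68:
  ψ = 0.6800: g = 0.05390, g' = -0.5682 → ψ = 0.7749
  ψ = 0.7749: g = 0.00177, g' = -0.5342 → ψ = 0.7782
Converged at ψ = 0.7782.
Compositions from xᵢ = zᵢ/(1+ψ(Kᵢ−1)), yᵢ = Kᵢxᵢ:
  THF: x = 0.1305, y = 0.4861
  p-xylene: x = 0.6034, y = 0.3795
  n-nonane: x = 0.2661, y = 0.1344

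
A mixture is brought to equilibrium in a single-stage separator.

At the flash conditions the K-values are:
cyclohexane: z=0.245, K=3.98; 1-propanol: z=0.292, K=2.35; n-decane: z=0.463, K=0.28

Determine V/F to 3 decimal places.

Rachford–Rice: g(V/F) = Σ zᵢ(Kᵢ−1)/(1+V/F(Kᵢ−1)) = 0.
Check two-phase: ΣzᵢKᵢ = 1.791 > 1 and Σzᵢ/Kᵢ = 1.839 > 1, so g(0) = 0.791 > 0 and g(1) = -0.839 < 0.
Newton–Raphson from V/F = 0.56:
  V/F = 0.560: g = -0.0605, g' = -1.152 → V/F = 0.507
Converged at V/F = 0.507.

V/F = 0.507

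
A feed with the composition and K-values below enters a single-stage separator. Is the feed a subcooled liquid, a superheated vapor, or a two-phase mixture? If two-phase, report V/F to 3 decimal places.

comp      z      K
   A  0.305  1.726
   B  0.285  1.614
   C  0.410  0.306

two-phase, V/F = 0.239

ΣzᵢKᵢ = 1.112; Σzᵢ/Kᵢ = 1.693.
Both exceed 1, so a two-phase solution exists.
Rachford–Rice: g(ψ) = Σ zᵢ(Kᵢ−1)/(1+ψ(Kᵢ−1)) = 0.
Iterate (Newton) starting at ψ = 0.64:
  ψ = 0.640: g = -0.2351, g' = -0.769 → ψ = 0.334
  ψ = 0.334: g = -0.0472, g' = -0.513 → ψ = 0.242
  ψ = 0.242: g = -0.0015, g' = -0.483 → ψ = 0.239
Converged at ψ = 0.239.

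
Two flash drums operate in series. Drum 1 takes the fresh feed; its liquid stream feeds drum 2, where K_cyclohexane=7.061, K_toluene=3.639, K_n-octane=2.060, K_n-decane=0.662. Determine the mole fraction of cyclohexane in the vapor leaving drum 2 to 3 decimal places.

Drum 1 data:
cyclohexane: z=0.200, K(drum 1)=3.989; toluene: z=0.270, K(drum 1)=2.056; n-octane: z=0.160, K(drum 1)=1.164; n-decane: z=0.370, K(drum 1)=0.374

Drum 1:
Let ψ₁ = V/F and solve Σ zᵢ(Kᵢ−1)/(1+ψ₁(Kᵢ−1)) = 0.
Check two-phase: ΣzᵢKᵢ = 1.678 > 1 and Σzᵢ/Kᵢ = 1.308 > 1, so g(0) = 0.678 > 0 and g(1) = -0.308 < 0.
Iterate (Newton) starting at ψ₁ = 0.5:
  ψ₁ = 0.500: g = 0.1133, g' = -0.727 → ψ₁ = 0.656
  ψ₁ = 0.656: g = 0.0011, g' = -0.730 → ψ₁ = 0.657
Converged at ψ₁ = 0.657.
Drum-1 compositions:
  cyclohexane: x = 0.067, y = 0.269
  toluene: x = 0.159, y = 0.328
  n-octane: x = 0.144, y = 0.168
  n-decane: x = 0.629, y = 0.235
Drum-2 feed = drum-1 liquid: z₂ = (0.0675, 0.1594, 0.1444, 0.6288).
Drum 2:
Rachford–Rice: g(ψ₂) = Σ zᵢ(Kᵢ−1)/(1+ψ₂(Kᵢ−1)) = 0.
Feasibility: ΣzᵢKᵢ = 1.770, Σzᵢ/Kᵢ = 1.073 — both > 1, two phases present.
Newton–Raphson from ψ₂ = 0.4:
  ψ₂ = 0.400: g = 0.1858, g' = -0.650 → ψ₂ = 0.686
  ψ₂ = 0.686: g = 0.0410, g' = -0.410 → ψ₂ = 0.786
  ψ₂ = 0.786: g = 0.0019, g' = -0.374 → ψ₂ = 0.791
Converged at ψ₂ = 0.791.
  cyclohexane: x = 0.012, y = 0.082
  toluene: x = 0.052, y = 0.188
  n-octane: x = 0.079, y = 0.162
  n-decane: x = 0.858, y = 0.568

y_cyclohexane (drum 2) = 0.082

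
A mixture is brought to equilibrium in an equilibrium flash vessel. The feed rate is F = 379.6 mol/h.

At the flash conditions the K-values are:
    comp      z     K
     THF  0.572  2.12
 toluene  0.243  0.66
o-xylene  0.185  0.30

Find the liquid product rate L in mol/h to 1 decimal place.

Material balance + equilibrium reduce to Σ zᵢ(Kᵢ−1)/(1+β(Kᵢ−1)) = 0.
Feasibility: ΣzᵢKᵢ = 1.429, Σzᵢ/Kᵢ = 1.255 — both > 1, two phases present.
Newton–Raphson from β = 0.42:
  β = 0.420: g = 0.1559, g' = -0.552 → β = 0.702
  β = 0.702: g = -0.0047, g' = -0.624 → β = 0.695
Converged at β = 0.695.
Then V = β·F = 0.6948·379.6 = 263.7 mol/h and L = F − V = 115.9 mol/h.

L = 115.9 mol/h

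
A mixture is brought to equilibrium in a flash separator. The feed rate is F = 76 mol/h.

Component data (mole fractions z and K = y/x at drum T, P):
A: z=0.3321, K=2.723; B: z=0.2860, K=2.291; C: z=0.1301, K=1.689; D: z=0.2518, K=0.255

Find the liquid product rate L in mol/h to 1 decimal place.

Rachford–Rice: g(ψ) = Σ zᵢ(Kᵢ−1)/(1+ψ(Kᵢ−1)) = 0.
Feasibility: ΣzᵢKᵢ = 1.8435, Σzᵢ/Kᵢ = 1.3113 — both > 1, two phases present.
Iterate (Newton) starting at ψ = 0.5:
  ψ = 0.5000: g = 0.29950, g' = -0.8497 → ψ = 0.8525
  ψ = 0.8525: g = -0.05008, g' = -1.3439 → ψ = 0.8152
  ψ = 0.8152: g = -0.00250, g' = -1.2154 → ψ = 0.8132
Converged at ψ = 0.8132.
Then V = ψ·F = 0.8132·76 = 61.8 mol/h and L = F − V = 14.2 mol/h.

L = 14.2 mol/h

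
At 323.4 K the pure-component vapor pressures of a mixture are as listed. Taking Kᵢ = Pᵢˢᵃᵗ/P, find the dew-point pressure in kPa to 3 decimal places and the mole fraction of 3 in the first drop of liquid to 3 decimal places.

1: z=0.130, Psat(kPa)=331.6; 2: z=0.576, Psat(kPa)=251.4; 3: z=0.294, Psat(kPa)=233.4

At the dew point ψ → 1, so Σzᵢ/Kᵢ = 1 with Kᵢ = Pᵢˢᵃᵗ/P ⇒ 1/P = Σzᵢ/Pᵢˢᵃᵗ.
1/P = 0.130/331.6 + 0.576/251.4 + 0.294/233.4 = 0.003943 ⇒ P = 253.624 kPa
xᵢ = zᵢP/Pᵢˢᵃᵗ ⇒ x_3 = 0.294·253.624/233.4 = 0.319

Pdew = 253.624 kPa, x_3 = 0.319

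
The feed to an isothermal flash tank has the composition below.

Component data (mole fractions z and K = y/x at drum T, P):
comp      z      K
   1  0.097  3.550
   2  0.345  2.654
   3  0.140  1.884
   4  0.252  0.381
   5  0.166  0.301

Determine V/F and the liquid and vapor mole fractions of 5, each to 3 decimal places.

Newton–Raphson from V/F = 0.43:
  V/F = 0.430: g = 0.1627, g' = -0.868 → V/F = 0.617
  V/F = 0.617: g = 0.0019, g' = -0.876 → V/F = 0.620
Converged at V/F = 0.620.
Compositions from xᵢ = zᵢ/(1+V/F(Kᵢ−1)), yᵢ = Kᵢxᵢ:
  1: x = 0.038, y = 0.133
  2: x = 0.170, y = 0.452
  3: x = 0.090, y = 0.170
  4: x = 0.409, y = 0.156
  5: x = 0.293, y = 0.088

V/F = 0.620, x_5 = 0.293, y_5 = 0.088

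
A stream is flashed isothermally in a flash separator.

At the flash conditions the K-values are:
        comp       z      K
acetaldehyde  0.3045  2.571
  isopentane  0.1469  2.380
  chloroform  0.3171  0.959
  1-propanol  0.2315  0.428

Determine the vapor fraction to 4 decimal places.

Rachford–Rice: g(ψ) = Σ zᵢ(Kᵢ−1)/(1+ψ(Kᵢ−1)) = 0.
Check two-phase: ΣzᵢKᵢ = 1.5357 > 1 and Σzᵢ/Kᵢ = 1.0517 > 1, so g(0) = 0.5357 > 0 and g(1) = -0.0517 < 0.
Iterate (Newton) starting at ψ = 0.5:
  ψ = 0.5000: g = 0.18914, g' = -0.4828 → ψ = 0.8917
  ψ = 0.8917: g = 0.00635, g' = -0.5027 → ψ = 0.9044
  ψ = 0.9044: g = -0.00004, g' = -0.5093 → ψ = 0.9043
Converged at ψ = 0.9043.

ψ = 0.9043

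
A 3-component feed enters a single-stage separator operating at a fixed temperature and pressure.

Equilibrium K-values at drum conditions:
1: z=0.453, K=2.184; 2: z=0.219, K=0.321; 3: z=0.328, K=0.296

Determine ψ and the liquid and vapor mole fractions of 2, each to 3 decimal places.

Let ψ = V/F and solve Σ zᵢ(Kᵢ−1)/(1+ψ(Kᵢ−1)) = 0.
Check two-phase: ΣzᵢKᵢ = 1.157 > 1 and Σzᵢ/Kᵢ = 1.998 > 1, so g(0) = 0.157 > 0 and g(1) = -0.998 < 0.
Iterate (Newton) starting at ψ = 0.5:
  ψ = 0.500: g = -0.2446, g' = -0.869 → ψ = 0.219
  ψ = 0.219: g = -0.0215, g' = -0.767 → ψ = 0.191
Converged at ψ = 0.191.
Compositions from xᵢ = zᵢ/(1+ψ(Kᵢ−1)), yᵢ = Kᵢxᵢ:
  1: x = 0.370, y = 0.807
  2: x = 0.252, y = 0.081
  3: x = 0.379, y = 0.112

ψ = 0.191, x_2 = 0.252, y_2 = 0.081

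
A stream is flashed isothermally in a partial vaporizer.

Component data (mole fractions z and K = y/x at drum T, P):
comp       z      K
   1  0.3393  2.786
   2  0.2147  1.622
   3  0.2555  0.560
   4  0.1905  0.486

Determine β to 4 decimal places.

β = 0.7977

Rachford–Rice: g(β) = Σ zᵢ(Kᵢ−1)/(1+β(Kᵢ−1)) = 0.
Check two-phase: ΣzᵢKᵢ = 1.5292 > 1 and Σzᵢ/Kᵢ = 1.1024 > 1, so g(0) = 0.5292 > 0 and g(1) = -0.1024 < 0.
Iterate (Newton) starting at β = 0.5:
  β = 0.5000: g = 0.14607, g' = -0.5228 → β = 0.7794
  β = 0.7794: g = 0.00883, g' = -0.4815 → β = 0.7977
Converged at β = 0.7977.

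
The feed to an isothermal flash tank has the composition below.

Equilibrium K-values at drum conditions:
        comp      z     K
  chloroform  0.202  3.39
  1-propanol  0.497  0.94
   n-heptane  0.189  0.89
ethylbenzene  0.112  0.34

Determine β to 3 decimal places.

Let β = V/F and solve Σ zᵢ(Kᵢ−1)/(1+β(Kᵢ−1)) = 0.
Check two-phase: ΣzᵢKᵢ = 1.358 > 1 and Σzᵢ/Kᵢ = 1.130 > 1, so g(0) = 0.358 > 0 and g(1) = -0.130 < 0.
Newton iteration, β⁰ = 0.5:
  β = 0.500: g = 0.0569, g' = -0.353 → β = 0.661
  β = 0.661: g = 0.0024, g' = -0.331 → β = 0.669
Converged at β = 0.669.

β = 0.669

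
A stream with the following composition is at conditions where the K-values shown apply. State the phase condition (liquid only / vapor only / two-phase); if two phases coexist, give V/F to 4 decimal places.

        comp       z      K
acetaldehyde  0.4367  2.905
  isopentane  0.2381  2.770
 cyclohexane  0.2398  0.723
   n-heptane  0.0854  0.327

ΣzᵢKᵢ = 2.1295; Σzᵢ/Kᵢ = 0.8291.
Since Σzᵢ/Kᵢ < 1 the mixture is above its dew point — single vapor phase.

vapor only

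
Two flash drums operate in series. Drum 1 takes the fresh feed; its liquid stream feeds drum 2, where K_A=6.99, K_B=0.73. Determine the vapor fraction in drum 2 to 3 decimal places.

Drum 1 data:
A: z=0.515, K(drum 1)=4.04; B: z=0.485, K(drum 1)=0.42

Drum 1:
Binary case is linear: z₁(K₁−1)(1+ψ₁(K₂−1)) + z₂(K₂−1)(1+ψ₁(K₁−1)) = 0
⇒ ψ₁ = [z₁(K₁−1)+z₂(K₂−1)] / [−(K₁−1)(K₂−1)] = 1.2843/1.7632 = 0.728
Drum-1 compositions:
  A: x = 0.160, y = 0.647
  B: x = 0.840, y = 0.353
Drum-2 feed = drum-1 liquid: z₂ = (0.1602, 0.8398).
Drum 2:
Let ψ₂ = V/F and solve Σ zᵢ(Kᵢ−1)/(1+ψ₂(Kᵢ−1)) = 0.
Feasibility: ΣzᵢKᵢ = 1.733, Σzᵢ/Kᵢ = 1.173 — both > 1, two phases present.
Binary case is linear: z₁(K₁−1)(1+ψ₂(K₂−1)) + z₂(K₂−1)(1+ψ₂(K₁−1)) = 0
⇒ ψ₂ = [z₁(K₁−1)+z₂(K₂−1)] / [−(K₁−1)(K₂−1)] = 0.7330/1.6173 = 0.453
  A: x = 0.043, y = 0.301
  B: x = 0.957, y = 0.699

V/F (drum 2) = 0.453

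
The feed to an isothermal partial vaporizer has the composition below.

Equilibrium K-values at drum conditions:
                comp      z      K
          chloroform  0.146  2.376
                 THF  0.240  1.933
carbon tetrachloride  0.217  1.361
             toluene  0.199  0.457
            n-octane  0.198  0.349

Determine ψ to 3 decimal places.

Material balance + equilibrium reduce to Σ zᵢ(Kᵢ−1)/(1+ψ(Kᵢ−1)) = 0.
g(0) = ΣzᵢKᵢ − 1 = 0.266 and g(1) = 1 − Σzᵢ/Kᵢ = -0.348, so a root lies in (0, 1).
Iterate (Newton) starting at ψ = 0.56:
  ψ = 0.560: g = -0.0324, g' = -0.527 → ψ = 0.498
  ψ = 0.498: g = -0.0006, g' = -0.509 → ψ = 0.497
Converged at ψ = 0.497.

ψ = 0.497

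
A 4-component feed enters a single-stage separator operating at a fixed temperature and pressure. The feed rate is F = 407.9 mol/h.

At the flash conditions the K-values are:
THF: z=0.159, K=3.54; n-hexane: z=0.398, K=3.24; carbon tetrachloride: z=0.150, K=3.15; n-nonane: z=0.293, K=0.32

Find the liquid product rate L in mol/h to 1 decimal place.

L = 36.2 mol/h

Material balance + equilibrium reduce to Σ zᵢ(Kᵢ−1)/(1+V/F(Kᵢ−1)) = 0.
g(0) = ΣzᵢKᵢ − 1 = 1.419 and g(1) = 1 − Σzᵢ/Kᵢ = -0.131, so a root lies in (0, 1).
Newton iteration, V/F⁰ = 0.5:
  V/F = 0.500: g = 0.4520, g' = -1.115 → V/F = 0.905
  V/F = 0.905: g = 0.0081, g' = -1.309 → V/F = 0.911
Converged at V/F = 0.911.
Then V = V/F·F = 0.9114·407.9 = 371.7 mol/h and L = F − V = 36.2 mol/h.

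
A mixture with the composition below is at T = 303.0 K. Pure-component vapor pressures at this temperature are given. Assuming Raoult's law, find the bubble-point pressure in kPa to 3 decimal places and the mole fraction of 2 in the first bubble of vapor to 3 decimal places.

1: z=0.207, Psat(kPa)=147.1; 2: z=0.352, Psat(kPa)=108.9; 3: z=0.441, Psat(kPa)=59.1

Pbub = 94.846 kPa, y_2 = 0.404

At the bubble point ψ → 0, so ΣzᵢKᵢ = 1 with Kᵢ = Pᵢˢᵃᵗ/P ⇒ P = ΣzᵢPᵢˢᵃᵗ.
P = 0.207·147.1 + 0.352·108.9 + 0.441·59.1 = 94.846 kPa
yᵢ = zᵢPᵢˢᵃᵗ/P ⇒ y_2 = 0.352·108.9/94.846 = 0.404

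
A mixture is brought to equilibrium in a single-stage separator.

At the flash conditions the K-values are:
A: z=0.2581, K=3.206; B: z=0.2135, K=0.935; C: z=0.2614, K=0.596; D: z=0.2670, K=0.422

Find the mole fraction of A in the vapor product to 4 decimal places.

Newton–Raphson from β = 0.5:
  β = 0.5000: g = -0.09300, g' = -0.5284 → β = 0.3240
  β = 0.3240: g = 0.00646, g' = -0.6196 → β = 0.3344
  β = 0.3344: g = 0.00005, g' = -0.6110 → β = 0.3345
Converged at β = 0.3345.
Compositions from xᵢ = zᵢ/(1+β(Kᵢ−1)), yᵢ = Kᵢxᵢ:
  A: x = 0.1485, y = 0.4761
  B: x = 0.2182, y = 0.2041
  C: x = 0.3022, y = 0.1801
  D: x = 0.3310, y = 0.1397

y_A = 0.4761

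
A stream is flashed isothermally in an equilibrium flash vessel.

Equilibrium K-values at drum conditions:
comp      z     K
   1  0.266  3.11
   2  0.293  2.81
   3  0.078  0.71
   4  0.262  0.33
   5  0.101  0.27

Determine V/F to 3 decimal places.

V/F = 0.651

Rachford–Rice: g(V/F) = Σ zᵢ(Kᵢ−1)/(1+V/F(Kᵢ−1)) = 0.
Feasibility: ΣzᵢKᵢ = 1.820, Σzᵢ/Kᵢ = 1.468 — both > 1, two phases present.
Newton–Raphson from V/F = 0.5:
  V/F = 0.500: g = 0.1450, g' = -0.953 → V/F = 0.652
  V/F = 0.652: g = -0.0009, g' = -0.989 → V/F = 0.651
Converged at V/F = 0.651.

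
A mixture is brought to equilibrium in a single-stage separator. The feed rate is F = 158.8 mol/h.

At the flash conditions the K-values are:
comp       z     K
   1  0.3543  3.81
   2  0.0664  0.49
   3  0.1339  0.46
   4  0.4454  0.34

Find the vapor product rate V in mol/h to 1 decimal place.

V = 54.1 mol/h

Rachford–Rice: g(β) = Σ zᵢ(Kᵢ−1)/(1+β(Kᵢ−1)) = 0.
g(0) = ΣzᵢKᵢ − 1 = 0.5954 and g(1) = 1 − Σzᵢ/Kᵢ = -0.8296, so a root lies in (0, 1).
Iterate (Newton) starting at β = 0.4:
  β = 0.4000: g = -0.06545, g' = -1.0691 → β = 0.3388
  β = 0.3388: g = 0.00198, g' = -1.1398 → β = 0.3405
Converged at β = 0.3405.
Then V = β·F = 0.3405·158.8 = 54.1 mol/h and L = F − V = 104.7 mol/h.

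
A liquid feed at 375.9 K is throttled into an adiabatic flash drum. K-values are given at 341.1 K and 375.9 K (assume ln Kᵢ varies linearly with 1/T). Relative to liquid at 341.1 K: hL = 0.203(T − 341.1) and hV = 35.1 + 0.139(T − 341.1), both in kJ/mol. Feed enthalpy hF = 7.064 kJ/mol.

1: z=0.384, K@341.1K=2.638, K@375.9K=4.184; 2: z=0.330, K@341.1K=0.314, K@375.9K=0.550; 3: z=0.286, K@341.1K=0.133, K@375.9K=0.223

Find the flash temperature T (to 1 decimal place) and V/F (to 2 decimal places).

T = 346.0 K, V/F = 0.17

Adiabatic flash: solve Rachford–Rice at each trial T, then check hF = ψ·hV(T) + (1−ψ)·hL(T).
  T = 341.1 K: K = (2.638, 0.314, 0.133), RR gives ψ = 0.122, H_out = 4.279 kJ/mol
  T = 375.9 K: K = (4.184, 0.550, 0.223), RR gives ψ = 0.429, H_out = 21.151 kJ/mol
  T = 358.5 K: K = (3.360, 0.421, 0.174), RR gives ψ = 0.288, H_out = 13.334 kJ/mol
  T = 349.8 K: K = (2.986, 0.365, 0.153), RR gives ψ = 0.211, H_out = 9.067 kJ/mol
  T = 345.5 K: K = (2.811, 0.339, 0.143), RR gives ψ = 0.169, H_out = 6.784 kJ/mol
  T = 347.6 K: K = (2.896, 0.352, 0.148), RR gives ψ = 0.190, H_out = 7.917 kJ/mol
Linear interpolation between T = 345.5 (H_out = 6.784) and T = 347.6 (H_out = 7.917) on hF = 7.064 gives T ≈ 346.0 K, at which ψ = 0.17.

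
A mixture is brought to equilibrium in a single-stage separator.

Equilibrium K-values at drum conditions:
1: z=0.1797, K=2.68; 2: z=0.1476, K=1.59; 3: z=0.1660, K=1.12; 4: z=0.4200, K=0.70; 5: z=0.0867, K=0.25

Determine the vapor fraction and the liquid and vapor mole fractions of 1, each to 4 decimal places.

ψ = 0.4940, x_1 = 0.0982, y_1 = 0.2632

Rachford–Rice: g(ψ) = Σ zᵢ(Kᵢ−1)/(1+ψ(Kᵢ−1)) = 0.
g(0) = ΣzᵢKᵢ − 1 = 0.2179 and g(1) = 1 − Σzᵢ/Kᵢ = -0.2549, so a root lies in (0, 1).
Newton iteration, ψ⁰ = 0.5:
  ψ = 0.5000: g = -0.00216, g' = -0.3597 → ψ = 0.4940
Converged at ψ = 0.4940.
Compositions from xᵢ = zᵢ/(1+ψ(Kᵢ−1)), yᵢ = Kᵢxᵢ:
  1: x = 0.0982, y = 0.2632
  2: x = 0.1143, y = 0.1817
  3: x = 0.1567, y = 0.1755
  4: x = 0.4931, y = 0.3451
  5: x = 0.1377, y = 0.0344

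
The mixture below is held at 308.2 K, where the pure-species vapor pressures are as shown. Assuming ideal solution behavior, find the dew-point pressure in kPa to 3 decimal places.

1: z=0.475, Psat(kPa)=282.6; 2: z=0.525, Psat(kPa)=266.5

At the dew point ψ → 1, so Σzᵢ/Kᵢ = 1 with Kᵢ = Pᵢˢᵃᵗ/P ⇒ 1/P = Σzᵢ/Pᵢˢᵃᵗ.
1/P = 0.475/282.6 + 0.525/266.5 = 0.003651 ⇒ P = 273.912 kPa

Pdew = 273.912 kPa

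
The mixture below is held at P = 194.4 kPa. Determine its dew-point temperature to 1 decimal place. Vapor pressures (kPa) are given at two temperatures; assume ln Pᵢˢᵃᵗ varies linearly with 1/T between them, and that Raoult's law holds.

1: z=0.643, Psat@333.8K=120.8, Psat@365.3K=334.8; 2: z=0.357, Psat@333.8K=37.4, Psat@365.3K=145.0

T = 360.8 K

Dew-point temperature: Σzᵢ·P/Pᵢˢᵃᵗ(T) = 1. Interpolate ln Pᵢˢᵃᵗ = aᵢ + bᵢ/T.
  T = 333.8 K: ΣzᵢP/Pᵢˢᵃᵗ = 2.8904
  T = 365.3 K: ΣzᵢP/Pᵢˢᵃᵗ = 0.8520
  T = 349.6 K: ΣzᵢP/Pᵢˢᵃᵗ = 1.5186
  T = 357.5 K: ΣzᵢP/Pᵢˢᵃᵗ = 1.1273
  T = 361.4 K: ΣzᵢP/Pᵢˢᵃᵗ = 0.9784
  T = 359.4 K: ΣzᵢP/Pᵢˢᵃᵗ = 1.0517
Interpolating between 359.4 K and 361.4 K gives T ≈ 360.8 K.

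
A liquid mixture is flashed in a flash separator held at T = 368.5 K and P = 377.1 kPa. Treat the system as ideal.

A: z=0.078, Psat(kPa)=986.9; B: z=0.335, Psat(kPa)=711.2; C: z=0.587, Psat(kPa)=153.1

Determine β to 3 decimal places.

Raoult's law: Kᵢ = Pᵢˢᵃᵗ/P = Pᵢˢᵃᵗ/377.1.
  K_A = 986.9/377.1 = 2.61708, K_B = 711.2/377.1 = 1.88597, K_C = 153.1/377.1 = 0.40599
Material balance + equilibrium reduce to Σ zᵢ(Kᵢ−1)/(1+β(Kᵢ−1)) = 0.
Feasibility: ΣzᵢKᵢ = 1.074, Σzᵢ/Kᵢ = 1.653 — both > 1, two phases present.
Newton iteration, β⁰ = 0.37:
  β = 0.370: g = -0.1445, g' = -0.569 → β = 0.116
  β = 0.116: g = 0.0007, g' = -0.600 → β = 0.117
Converged at β = 0.117.

β = 0.117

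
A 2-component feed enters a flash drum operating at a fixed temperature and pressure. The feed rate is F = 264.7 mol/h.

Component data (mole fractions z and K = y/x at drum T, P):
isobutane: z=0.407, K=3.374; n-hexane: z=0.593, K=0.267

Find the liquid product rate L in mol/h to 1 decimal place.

L = 183.8 mol/h

Rachford–Rice: g(ψ) = Σ zᵢ(Kᵢ−1)/(1+ψ(Kᵢ−1)) = 0.
g(0) = ΣzᵢKᵢ − 1 = 0.532 and g(1) = 1 − Σzᵢ/Kᵢ = -1.342, so a root lies in (0, 1).
Binary case is linear: z₁(K₁−1)(1+ψ(K₂−1)) + z₂(K₂−1)(1+ψ(K₁−1)) = 0
⇒ ψ = [z₁(K₁−1)+z₂(K₂−1)] / [−(K₁−1)(K₂−1)] = 0.5315/1.7401 = 0.305
Then V = ψ·F = 0.3055·264.7 = 80.9 mol/h and L = F − V = 183.8 mol/h.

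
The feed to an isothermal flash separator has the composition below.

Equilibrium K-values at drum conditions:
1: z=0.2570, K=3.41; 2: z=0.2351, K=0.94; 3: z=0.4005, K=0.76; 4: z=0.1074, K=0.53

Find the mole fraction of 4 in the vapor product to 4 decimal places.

Iterate (Newton) starting at β = 0.36:
  β = 0.3600: g = 0.15125, g' = -0.4909 → β = 0.6681
  β = 0.6681: g = 0.03453, g' = -0.3031 → β = 0.7820
  β = 0.7820: g = 0.00176, g' = -0.2746 → β = 0.7885
Converged at β = 0.7885.
Compositions from xᵢ = zᵢ/(1+β(Kᵢ−1)), yᵢ = Kᵢxᵢ:
  1: x = 0.0886, y = 0.3022
  2: x = 0.2468, y = 0.2320
  3: x = 0.4940, y = 0.3754
  4: x = 0.1706, y = 0.0904

y_4 = 0.0904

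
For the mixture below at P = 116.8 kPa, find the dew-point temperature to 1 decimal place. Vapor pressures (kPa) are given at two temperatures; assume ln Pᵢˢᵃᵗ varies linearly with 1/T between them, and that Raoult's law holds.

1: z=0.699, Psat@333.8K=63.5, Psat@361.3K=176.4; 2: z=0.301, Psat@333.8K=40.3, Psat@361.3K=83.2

T = 357.2 K

Dew-point temperature: Σzᵢ·P/Pᵢˢᵃᵗ(T) = 1. Interpolate ln Pᵢˢᵃᵗ = aᵢ + bᵢ/T.
  T = 333.8 K: ΣzᵢP/Pᵢˢᵃᵗ = 2.1581
  T = 361.3 K: ΣzᵢP/Pᵢˢᵃᵗ = 0.8854
  T = 347.6 K: ΣzᵢP/Pᵢˢᵃᵗ = 1.3523
  T = 354.5 K: ΣzᵢP/Pᵢˢᵃᵗ = 1.0874
  T = 357.9 K: ΣzᵢP/Pᵢˢᵃᵗ = 0.9801
  T = 356.2 K: ΣzᵢP/Pᵢˢᵃᵗ = 1.0321
Interpolating between 356.2 K and 357.9 K gives T ≈ 357.2 K.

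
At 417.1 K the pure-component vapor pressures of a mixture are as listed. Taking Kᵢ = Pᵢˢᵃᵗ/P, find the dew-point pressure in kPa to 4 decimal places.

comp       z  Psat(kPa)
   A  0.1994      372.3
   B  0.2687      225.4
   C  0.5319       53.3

Pdew = 85.4186 kPa

At the dew point ψ → 1, so Σzᵢ/Kᵢ = 1 with Kᵢ = Pᵢˢᵃᵗ/P ⇒ 1/P = Σzᵢ/Pᵢˢᵃᵗ.
1/P = 0.1994/372.3 + 0.2687/225.4 + 0.5319/53.3 = 0.0117071 ⇒ P = 85.4186 kPa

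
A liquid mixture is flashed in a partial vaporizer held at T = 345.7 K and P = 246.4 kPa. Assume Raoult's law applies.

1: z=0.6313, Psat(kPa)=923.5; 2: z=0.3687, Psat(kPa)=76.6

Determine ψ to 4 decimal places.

Raoult's law: Kᵢ = Pᵢˢᵃᵗ/P = Pᵢˢᵃᵗ/246.4.
  K_1 = 923.5/246.4 = 3.747971, K_2 = 76.6/246.4 = 0.310877
Material balance + equilibrium reduce to Σ zᵢ(Kᵢ−1)/(1+ψ(Kᵢ−1)) = 0.
Check two-phase: ΣzᵢKᵢ = 2.4807 > 1 and Σzᵢ/Kᵢ = 1.3544 > 1, so g(0) = 1.4807 > 0 and g(1) = -0.3544 < 0.
Binary case is linear: z₁(K₁−1)(1+ψ(K₂−1)) + z₂(K₂−1)(1+ψ(K₁−1)) = 0
⇒ ψ = [z₁(K₁−1)+z₂(K₂−1)] / [−(K₁−1)(K₂−1)] = 1.48071/1.89369 = 0.7819

ψ = 0.7819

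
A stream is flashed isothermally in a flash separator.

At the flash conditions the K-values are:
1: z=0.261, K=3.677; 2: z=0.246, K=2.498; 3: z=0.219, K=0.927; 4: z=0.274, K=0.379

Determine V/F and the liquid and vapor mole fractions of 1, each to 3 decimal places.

Material balance + equilibrium reduce to Σ zᵢ(Kᵢ−1)/(1+V/F(Kᵢ−1)) = 0.
g(0) = ΣzᵢKᵢ − 1 = 0.881 and g(1) = 1 − Σzᵢ/Kᵢ = -0.129, so a root lies in (0, 1).
Iterate (Newton) starting at V/F = 0.5:
  V/F = 0.500: g = 0.2461, g' = -0.746 → V/F = 0.830
  V/F = 0.830: g = 0.0130, g' = -0.741 → V/F = 0.847
Converged at V/F = 0.847.
Compositions from xᵢ = zᵢ/(1+V/F(Kᵢ−1)), yᵢ = Kᵢxᵢ:
  1: x = 0.080, y = 0.294
  2: x = 0.108, y = 0.271
  3: x = 0.233, y = 0.216
  4: x = 0.578, y = 0.219

V/F = 0.847, x_1 = 0.080, y_1 = 0.294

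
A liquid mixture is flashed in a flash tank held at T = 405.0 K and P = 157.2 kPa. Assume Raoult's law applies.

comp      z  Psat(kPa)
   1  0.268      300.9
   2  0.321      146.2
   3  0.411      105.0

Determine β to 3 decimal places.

β = 0.394

Raoult's law: Kᵢ = Pᵢˢᵃᵗ/P = Pᵢˢᵃᵗ/157.2.
  K_1 = 300.9/157.2 = 1.91412, K_2 = 146.2/157.2 = 0.93003, K_3 = 105.0/157.2 = 0.66794
Rachford–Rice: g(β) = Σ zᵢ(Kᵢ−1)/(1+β(Kᵢ−1)) = 0.
Check two-phase: ΣzᵢKᵢ = 1.086 > 1 and Σzᵢ/Kᵢ = 1.100 > 1, so g(0) = 0.086 > 0 and g(1) = -0.100 < 0.
Newton iteration, β⁰ = 0.51:
  β = 0.510: g = -0.0205, g' = -0.172 → β = 0.390
  β = 0.390: g = 0.0006, g' = -0.183 → β = 0.394
Converged at β = 0.394.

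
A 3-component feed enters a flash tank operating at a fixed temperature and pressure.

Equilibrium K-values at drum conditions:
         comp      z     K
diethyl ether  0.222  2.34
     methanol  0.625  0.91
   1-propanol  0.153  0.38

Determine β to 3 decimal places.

Rachford–Rice: g(β) = Σ zᵢ(Kᵢ−1)/(1+β(Kᵢ−1)) = 0.
Check two-phase: ΣzᵢKᵢ = 1.146 > 1 and Σzᵢ/Kᵢ = 1.184 > 1, so g(0) = 0.146 > 0 and g(1) = -0.184 < 0.
Newton iteration, β⁰ = 0.5:
  β = 0.500: g = -0.0182, g' = -0.272 → β = 0.433
Converged at β = 0.433.

β = 0.433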